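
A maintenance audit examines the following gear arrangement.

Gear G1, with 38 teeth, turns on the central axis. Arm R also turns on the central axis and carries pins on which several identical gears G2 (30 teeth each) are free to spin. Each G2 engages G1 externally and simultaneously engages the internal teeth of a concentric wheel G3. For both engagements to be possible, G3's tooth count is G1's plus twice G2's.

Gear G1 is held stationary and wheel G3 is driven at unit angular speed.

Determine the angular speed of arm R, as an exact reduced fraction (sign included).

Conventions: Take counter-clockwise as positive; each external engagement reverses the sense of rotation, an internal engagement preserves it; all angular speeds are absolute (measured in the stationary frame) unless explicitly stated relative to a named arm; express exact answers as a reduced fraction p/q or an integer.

49/68

recognized (axles ride arm R): planetary set, 38/30/98 teeth
ring teeth: 38 + 2·30 = 98
38(ω_sun−ω_arm) = −98(ω_ring−ω_arm),  ω_sun = 0, ω_ring = 1
38(0−ω_arm) = −98(1−ω_arm)  ⇒  136·ω_arm = 98  ⇒  ω_arm = 49/68
exact speed ratio = 49/68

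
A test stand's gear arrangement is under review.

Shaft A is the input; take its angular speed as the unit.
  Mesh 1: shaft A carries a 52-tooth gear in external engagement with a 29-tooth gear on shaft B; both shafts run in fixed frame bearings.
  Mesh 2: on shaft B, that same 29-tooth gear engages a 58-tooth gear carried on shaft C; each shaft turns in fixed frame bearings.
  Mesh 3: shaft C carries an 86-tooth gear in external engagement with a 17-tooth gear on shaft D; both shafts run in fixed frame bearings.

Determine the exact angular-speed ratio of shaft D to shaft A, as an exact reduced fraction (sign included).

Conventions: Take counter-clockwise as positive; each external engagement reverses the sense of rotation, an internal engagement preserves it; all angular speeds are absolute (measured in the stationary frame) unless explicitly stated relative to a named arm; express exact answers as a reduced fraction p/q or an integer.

-2236/493

class = fixed-axis compound train [3 meshes; 3 ratios multiply, 3 sense flips]
mesh 1 [52T→29T]: running ratio 52/29, sense −
mesh 2 [29T→58T]: running ratio 26/29, sense +
mesh 3 [86T→17T]: running ratio 2236/493, sense −
ω_out/ω_in = -2236/493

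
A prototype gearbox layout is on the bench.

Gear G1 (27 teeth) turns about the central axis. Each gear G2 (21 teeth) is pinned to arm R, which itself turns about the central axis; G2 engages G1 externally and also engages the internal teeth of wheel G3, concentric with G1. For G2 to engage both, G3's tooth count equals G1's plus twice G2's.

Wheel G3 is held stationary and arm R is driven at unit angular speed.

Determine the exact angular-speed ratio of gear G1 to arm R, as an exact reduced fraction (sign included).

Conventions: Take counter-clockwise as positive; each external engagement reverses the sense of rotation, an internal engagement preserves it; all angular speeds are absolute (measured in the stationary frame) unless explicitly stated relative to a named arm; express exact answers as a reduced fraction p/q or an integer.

recognized (axles ride arm R): planetary set, 27/21/69 teeth
ring teeth: 27 + 2·21 = 69
27(ω_sun−ω_arm) = −69(ω_ring−ω_arm),  ω_ring = 0, ω_arm = 1
ω_sun = 1 − (69/27)(0−1) = 32/9
ω_out/ω_in = 32/9

32/9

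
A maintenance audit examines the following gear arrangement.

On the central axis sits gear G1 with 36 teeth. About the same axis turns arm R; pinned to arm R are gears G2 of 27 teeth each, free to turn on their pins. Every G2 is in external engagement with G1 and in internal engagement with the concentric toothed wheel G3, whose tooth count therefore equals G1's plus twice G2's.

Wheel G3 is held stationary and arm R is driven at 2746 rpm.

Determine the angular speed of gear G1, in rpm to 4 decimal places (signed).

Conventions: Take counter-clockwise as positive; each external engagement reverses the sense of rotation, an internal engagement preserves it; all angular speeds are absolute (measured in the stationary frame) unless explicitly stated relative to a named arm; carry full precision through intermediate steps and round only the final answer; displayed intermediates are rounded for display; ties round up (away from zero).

+9611.0000 rpm

class = planetary set [G3 = 36+2·27 = 90; Willis about the carrier]
normalise by the input: solve with ω_arm = 1, then scale by 2746 rpm
ring teeth: 36 + 2·27 = 90
36(ω_sun−ω_arm) = −90(ω_ring−ω_arm),  ω_ring = 0, ω_arm = 1
ω_sun = 1 − (90/36)(0−1) = 7/2
scale: ω_sun = 7/2 × 2746 rpm = +9611.0000 rpm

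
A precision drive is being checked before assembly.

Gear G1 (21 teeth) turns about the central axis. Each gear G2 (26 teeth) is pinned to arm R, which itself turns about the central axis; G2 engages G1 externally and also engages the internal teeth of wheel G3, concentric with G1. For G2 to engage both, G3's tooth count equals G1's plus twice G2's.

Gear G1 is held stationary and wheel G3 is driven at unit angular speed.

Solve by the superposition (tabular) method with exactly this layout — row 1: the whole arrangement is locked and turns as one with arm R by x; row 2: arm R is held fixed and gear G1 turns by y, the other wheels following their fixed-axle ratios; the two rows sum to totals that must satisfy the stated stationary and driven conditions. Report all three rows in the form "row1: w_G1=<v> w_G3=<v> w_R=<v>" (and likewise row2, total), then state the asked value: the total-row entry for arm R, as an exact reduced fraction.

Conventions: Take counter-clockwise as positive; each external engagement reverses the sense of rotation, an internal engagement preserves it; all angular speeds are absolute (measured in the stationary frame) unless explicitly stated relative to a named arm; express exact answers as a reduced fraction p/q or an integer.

row1: w_G1=73/94 w_G3=73/94 w_R=73/94
row2: w_G1=-73/94 w_G3=21/94 w_R=0
total: w_G1=0 w_G3=1 w_R=73/94
asked value: 73/94

topology: planetary set — G1 21T / G2 26T / G3 73T, arm = carrier (Willis)
superposition row 1 [locked train]: every member turns x
row 2: sun turns y, ring = −(21/73)·y, arm 0
boundary: total ω_sun = x + y = 0 and total ω_ring = x − (21/73)·y = 1  ⇒  y = -73/94, x = 73/94
row 2 ring = −(21/73)·(-73/94) = 21/94
totals (row 1 + row 2): sun 73/94 + (-73/94) = 0, ring 73/94 + 21/94 = 1, arm 73/94 + 0 = 73/94
asked cell (total, arm) = 73/94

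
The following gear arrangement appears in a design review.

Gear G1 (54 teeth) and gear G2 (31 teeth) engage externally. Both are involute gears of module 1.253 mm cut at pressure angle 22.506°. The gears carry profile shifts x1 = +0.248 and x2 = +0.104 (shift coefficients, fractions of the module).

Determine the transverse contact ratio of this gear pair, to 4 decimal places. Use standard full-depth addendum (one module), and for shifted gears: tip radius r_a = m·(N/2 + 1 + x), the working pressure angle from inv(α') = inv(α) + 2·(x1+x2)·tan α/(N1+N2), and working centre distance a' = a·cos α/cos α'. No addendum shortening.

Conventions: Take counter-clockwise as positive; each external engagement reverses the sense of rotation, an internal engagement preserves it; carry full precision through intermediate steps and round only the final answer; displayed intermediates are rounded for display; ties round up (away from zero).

1.5559

topology: single-mesh involute geometry — m = 1.253, 54T/31T pair
base radii: r_b1 = 31.254413, r_b2 = 17.942348
tip radii: r_a1 = 35.394744, r_a2 = 20.804812
inv(α') = inv(22.506°) + 2·(+0.248+0.104)·tan α/(54+31) = 0.02496413  ⇒  α' = 23.59177°
a' = a·cos α / cos α' = 53.2525·cos 22.506°/cos 23.59177° = 53.683624
action lengths: √(r_a1²−r_b1²) = 16.611731, √(r_a2²−r_b2²) = 10.531493
base pitch p_b = π·m·cos α = 3.636616
CR = (16.611731 + 10.531493 − 53.683624·sin 23.59177°)/3.636616 = 1.555872
contact ratio ≈ 1.5559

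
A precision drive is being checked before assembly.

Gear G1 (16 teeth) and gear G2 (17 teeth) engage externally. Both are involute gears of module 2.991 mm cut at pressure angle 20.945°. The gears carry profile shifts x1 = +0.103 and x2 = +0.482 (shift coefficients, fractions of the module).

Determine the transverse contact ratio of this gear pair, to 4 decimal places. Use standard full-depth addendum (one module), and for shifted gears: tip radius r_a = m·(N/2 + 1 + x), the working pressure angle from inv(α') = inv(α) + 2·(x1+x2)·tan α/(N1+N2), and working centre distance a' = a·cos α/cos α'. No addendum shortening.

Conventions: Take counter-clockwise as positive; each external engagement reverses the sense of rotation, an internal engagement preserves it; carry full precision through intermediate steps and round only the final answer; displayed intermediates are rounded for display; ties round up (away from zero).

recognized (one external pair, fixed centres): single-mesh tooth geometry, m = 2.991, N1 = 16, N2 = 17
base radii: r_b1 = 22.346934, r_b2 = 23.743617
tip radii: r_a1 = 27.227073, r_a2 = 29.856162
inv(α') = inv(20.945°) + 2·(+0.103+0.482)·tan α/(16+17) = 0.03077454  ⇒  α' = 25.20860°
a' = a·cos α / cos α' = 49.3515·cos 20.945°/cos 25.20860° = 50.942116
action lengths: √(r_a1²−r_b1²) = 15.554037, √(r_a2²−r_b2²) = 18.100582
base pitch p_b = π·m·cos α = 8.775620
CR = (15.554037 + 18.100582 − 50.942116·sin 25.20860°)/8.775620 = 1.362594
contact ratio ≈ 1.3626

1.3626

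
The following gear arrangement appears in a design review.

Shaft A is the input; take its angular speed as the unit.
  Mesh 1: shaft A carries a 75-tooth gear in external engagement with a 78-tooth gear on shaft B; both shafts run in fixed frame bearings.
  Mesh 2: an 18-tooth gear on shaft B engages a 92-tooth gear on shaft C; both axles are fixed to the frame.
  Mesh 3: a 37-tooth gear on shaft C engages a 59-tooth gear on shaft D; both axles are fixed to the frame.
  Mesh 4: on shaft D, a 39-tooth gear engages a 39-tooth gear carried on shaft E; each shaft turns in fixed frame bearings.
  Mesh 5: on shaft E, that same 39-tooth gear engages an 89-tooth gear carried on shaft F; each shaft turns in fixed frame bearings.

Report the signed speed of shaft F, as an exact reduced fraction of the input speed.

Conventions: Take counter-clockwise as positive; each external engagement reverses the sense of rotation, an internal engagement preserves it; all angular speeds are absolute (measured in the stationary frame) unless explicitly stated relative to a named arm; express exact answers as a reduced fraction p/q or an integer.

5-mesh fixed-axis compound train (all bearings frame-fixed)
mesh 1 [75T→78T]: |ω|/ω_in = 1×75/78 = 25/26, sense flips to −
mesh 2 [18T→92T]: |ω|/ω_in = (25/26)×18/92 = 225/1196, sense flips to +
mesh 3 [37T→59T]: |ω|/ω_in = (225/1196)×37/59 = 8325/70564, sense flips to −
mesh 4 [39T→39T]: |ω|/ω_in = (8325/70564)×39/39 = 8325/70564, sense flips to +
mesh 5 [39T→89T]: |ω|/ω_in = (8325/70564)×39/89 = 24975/483092, sense flips to −
signed output speed (× input speed) = -24975/483092

-24975/483092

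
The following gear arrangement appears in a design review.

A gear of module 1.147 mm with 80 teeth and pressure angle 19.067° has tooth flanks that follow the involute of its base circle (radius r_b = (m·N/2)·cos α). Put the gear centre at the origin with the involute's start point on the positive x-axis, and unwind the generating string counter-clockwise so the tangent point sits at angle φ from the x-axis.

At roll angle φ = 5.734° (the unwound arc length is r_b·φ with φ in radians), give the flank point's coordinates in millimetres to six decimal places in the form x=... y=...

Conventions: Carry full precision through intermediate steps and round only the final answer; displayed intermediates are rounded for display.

x=43.579501 y=0.014473

recognized (one wheel, involute flank): single-mesh tooth geometry, m = 1.147, N = 80
pitch radius r_p = m·N/2 = 1.147·80/2 = 45.880000
base radius r_b = r_p·cos α = 45.880000·cos 19.067° = 43.362896
roll angle φ = 5.734° = 0.10007718 rad
x = r_b·(cos φ + φ·sin φ) = 43.579501
y = r_b·(sin φ − φ·cos φ) = 0.014473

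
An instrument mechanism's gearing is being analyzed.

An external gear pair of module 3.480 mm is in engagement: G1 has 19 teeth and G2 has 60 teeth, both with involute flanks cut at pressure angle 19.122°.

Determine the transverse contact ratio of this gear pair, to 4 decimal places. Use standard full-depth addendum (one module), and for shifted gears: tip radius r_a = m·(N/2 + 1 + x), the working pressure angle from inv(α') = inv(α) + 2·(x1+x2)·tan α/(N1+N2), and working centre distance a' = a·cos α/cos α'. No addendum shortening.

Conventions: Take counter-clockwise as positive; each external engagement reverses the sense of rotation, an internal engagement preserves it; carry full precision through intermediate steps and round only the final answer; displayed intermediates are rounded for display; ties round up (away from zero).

single-mesh involute tooth geometry (19T engaging 60T at module 3.480)
base radii: r_b1 = 31.235855, r_b2 = 98.639542
tip radii: r_a1 = 36.540000, r_a2 = 107.880000
no profile shift: α' = α, a' = a
action lengths: √(r_a1²−r_b1²) = 18.960300, √(r_a2²−r_b2²) = 43.684495
base pitch p_b = π·m·cos α = 10.329509
CR = (18.960300 + 43.684495 − 137.460000·sin 19.12200°)/10.329509 = 1.705362
contact ratio ≈ 1.7054

1.7054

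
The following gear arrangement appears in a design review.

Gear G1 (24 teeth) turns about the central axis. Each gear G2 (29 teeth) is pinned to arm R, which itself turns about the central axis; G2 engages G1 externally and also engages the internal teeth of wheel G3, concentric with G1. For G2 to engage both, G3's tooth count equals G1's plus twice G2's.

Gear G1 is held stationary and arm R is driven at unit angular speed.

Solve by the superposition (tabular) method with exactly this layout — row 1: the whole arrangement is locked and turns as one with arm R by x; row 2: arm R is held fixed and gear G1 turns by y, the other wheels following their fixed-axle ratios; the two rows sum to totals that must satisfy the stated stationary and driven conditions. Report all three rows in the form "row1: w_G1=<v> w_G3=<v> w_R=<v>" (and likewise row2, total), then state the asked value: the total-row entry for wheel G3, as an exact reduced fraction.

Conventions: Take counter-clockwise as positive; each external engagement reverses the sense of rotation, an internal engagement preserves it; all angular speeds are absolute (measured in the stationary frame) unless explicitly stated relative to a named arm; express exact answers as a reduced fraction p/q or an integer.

class = planetary set [G3 = 24+2·29 = 82; Willis about the carrier]
row 1 — lock + rotate with arm: ω_sun = ω_ring = ω_arm = x
superposition row 2 [arm held]: sun y, ring −(24/82)·y, arm 0
boundary: total ω_sun = x + y = 0 and total ω_arm = x = 1  ⇒  y = -1, x = 1
row 2 ring = −(24/82)·(-1) = 12/41
totals (row 1 + row 2): sun 1 + (-1) = 0, ring 1 + 12/41 = 53/41, arm 1 + 0 = 1
asked cell (total, ring) = 53/41

row1: w_G1=1 w_G3=1 w_R=1
row2: w_G1=-1 w_G3=12/41 w_R=0
total: w_G1=0 w_G3=53/41 w_R=1
asked value: 53/41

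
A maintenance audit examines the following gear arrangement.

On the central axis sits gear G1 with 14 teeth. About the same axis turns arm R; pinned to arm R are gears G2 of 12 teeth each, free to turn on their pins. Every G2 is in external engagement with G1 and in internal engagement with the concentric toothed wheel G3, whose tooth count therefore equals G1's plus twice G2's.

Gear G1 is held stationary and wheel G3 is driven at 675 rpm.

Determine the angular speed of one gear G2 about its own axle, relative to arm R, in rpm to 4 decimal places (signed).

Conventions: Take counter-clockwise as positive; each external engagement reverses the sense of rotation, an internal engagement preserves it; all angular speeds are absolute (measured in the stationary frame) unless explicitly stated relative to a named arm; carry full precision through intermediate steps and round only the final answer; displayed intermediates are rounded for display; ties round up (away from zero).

+575.4808 rpm

planetary set (14T centre, 12T on arm, 38T internal) — Willis relation
normalise by the input: solve with ω_ring = 1, then scale by 675 rpm
ring teeth: 14 + 2·12 = 38
14(ω_sun−ω_arm) = −38(ω_ring−ω_arm),  ω_sun = 0, ω_ring = 1
14(0−ω_arm) = −38(1−ω_arm)  ⇒  52·ω_arm = 38  ⇒  ω_arm = 19/26
sun–planet mesh: 14·(0−19/26) = −12·(ω_p−ω_arm)  ⇒  ω_p−ω_arm = 133/156
scale: ω_p−ω_arm = 133/156 × 675 rpm = +575.4808 rpm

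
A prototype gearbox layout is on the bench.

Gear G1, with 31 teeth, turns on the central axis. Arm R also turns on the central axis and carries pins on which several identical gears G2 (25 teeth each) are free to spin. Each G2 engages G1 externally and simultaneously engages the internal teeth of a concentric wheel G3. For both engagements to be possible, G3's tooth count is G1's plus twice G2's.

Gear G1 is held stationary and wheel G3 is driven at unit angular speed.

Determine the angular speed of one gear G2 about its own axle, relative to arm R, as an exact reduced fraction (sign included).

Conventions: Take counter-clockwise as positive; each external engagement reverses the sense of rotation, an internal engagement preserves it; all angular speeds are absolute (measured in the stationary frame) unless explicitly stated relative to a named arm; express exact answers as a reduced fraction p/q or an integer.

2511/2800

topology: planetary set — G1 31T / G2 25T / G3 81T, arm = carrier (Willis)
ring teeth: 31 + 2·25 = 81
31(ω_sun−ω_arm) = −81(ω_ring−ω_arm),  ω_sun = 0, ω_ring = 1
31(0−ω_arm) = −81(1−ω_arm)  ⇒  112·ω_arm = 81  ⇒  ω_arm = 81/112
sun–planet mesh: 31·(0−81/112) = −25·(ω_p−ω_arm)  ⇒  ω_p−ω_arm = 2511/2800
exact speed ratio = 2511/2800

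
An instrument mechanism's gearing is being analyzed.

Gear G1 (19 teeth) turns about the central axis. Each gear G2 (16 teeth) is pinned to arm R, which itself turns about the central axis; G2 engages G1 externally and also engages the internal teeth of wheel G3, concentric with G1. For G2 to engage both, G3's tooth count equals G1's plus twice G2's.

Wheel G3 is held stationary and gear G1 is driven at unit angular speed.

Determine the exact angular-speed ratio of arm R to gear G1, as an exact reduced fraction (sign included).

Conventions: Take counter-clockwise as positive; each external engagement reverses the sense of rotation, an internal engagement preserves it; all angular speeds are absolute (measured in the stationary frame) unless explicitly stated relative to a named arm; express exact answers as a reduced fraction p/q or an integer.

recognized (axles ride arm R): planetary set, 19/16/51 teeth
ring teeth: 19 + 2·16 = 51
19(ω_sun−ω_arm) = −51(ω_ring−ω_arm),  ω_ring = 0, ω_sun = 1
19(1−ω_arm) = −51(0−ω_arm)  ⇒  70·ω_arm = 19  ⇒  ω_arm = 19/70
ω_out/ω_in = 19/70

19/70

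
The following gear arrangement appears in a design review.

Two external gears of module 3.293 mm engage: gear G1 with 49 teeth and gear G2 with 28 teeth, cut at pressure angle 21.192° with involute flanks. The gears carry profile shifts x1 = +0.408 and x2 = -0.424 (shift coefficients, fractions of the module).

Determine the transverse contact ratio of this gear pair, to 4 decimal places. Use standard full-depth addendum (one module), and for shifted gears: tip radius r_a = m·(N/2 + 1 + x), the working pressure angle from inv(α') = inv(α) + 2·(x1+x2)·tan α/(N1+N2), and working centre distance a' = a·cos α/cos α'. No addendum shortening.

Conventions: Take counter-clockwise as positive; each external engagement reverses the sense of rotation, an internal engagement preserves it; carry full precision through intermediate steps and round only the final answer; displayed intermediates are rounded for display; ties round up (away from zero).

1.6512

class = single-mesh tooth geometry [involute pair 49T × 28T, m = 3.293]
base radii: r_b1 = 75.222559, r_b2 = 42.984319
tip radii: r_a1 = 85.315044, r_a2 = 47.998768
inv(α') = inv(21.192°) + 2·(+0.408-0.424)·tan α/(49+28) = 0.01768251  ⇒  α' = 21.13039°
a' = a·cos α / cos α' = 126.7805·cos 21.192°/cos 21.13039° = 126.727739
action lengths: √(r_a1²−r_b1²) = 40.251999, √(r_a2²−r_b2²) = 21.359542
base pitch p_b = π·m·cos α = 9.645659
CR = (40.251999 + 21.359542 − 126.727739·sin 21.13039°)/9.645659 = 1.651236
contact ratio ≈ 1.6512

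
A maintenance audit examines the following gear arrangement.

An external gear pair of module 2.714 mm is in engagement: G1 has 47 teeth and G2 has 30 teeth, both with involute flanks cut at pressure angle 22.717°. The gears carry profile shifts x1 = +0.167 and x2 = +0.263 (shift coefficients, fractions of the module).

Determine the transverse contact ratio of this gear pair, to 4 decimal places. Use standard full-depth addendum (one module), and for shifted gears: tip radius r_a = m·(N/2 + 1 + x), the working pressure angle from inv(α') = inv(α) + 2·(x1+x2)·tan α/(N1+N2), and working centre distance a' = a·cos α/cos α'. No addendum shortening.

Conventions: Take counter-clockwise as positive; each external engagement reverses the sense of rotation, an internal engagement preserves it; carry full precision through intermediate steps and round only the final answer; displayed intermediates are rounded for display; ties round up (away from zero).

1.5184

single-mesh involute tooth geometry (47T engaging 30T at module 2.714)
base radii: r_b1 = 58.831251, r_b2 = 37.551863
tip radii: r_a1 = 66.946238, r_a2 = 44.137782
inv(α') = inv(22.717°) + 2·(+0.167+0.263)·tan α/(47+30) = 0.02684720  ⇒  α' = 24.14285°
a' = a·cos α / cos α' = 104.4890·cos 22.717°/cos 24.14285° = 105.622023
action lengths: √(r_a1²−r_b1²) = 31.948124, √(r_a2²−r_b2²) = 23.194857
base pitch p_b = π·m·cos α = 7.864844
CR = (31.948124 + 23.194857 − 105.622023·sin 24.14285°)/7.864844 = 1.518429
contact ratio ≈ 1.5184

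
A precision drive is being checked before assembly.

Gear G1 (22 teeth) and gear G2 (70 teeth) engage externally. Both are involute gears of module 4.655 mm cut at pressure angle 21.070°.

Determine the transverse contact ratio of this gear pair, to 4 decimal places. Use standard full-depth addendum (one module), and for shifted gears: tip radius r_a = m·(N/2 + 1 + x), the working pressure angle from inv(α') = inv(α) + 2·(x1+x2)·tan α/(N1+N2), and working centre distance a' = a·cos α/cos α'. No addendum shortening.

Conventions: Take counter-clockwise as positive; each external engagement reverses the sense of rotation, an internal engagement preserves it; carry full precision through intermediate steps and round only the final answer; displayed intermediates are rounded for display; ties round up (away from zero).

1.6449

topology: single-mesh involute geometry — m = 4.655, 22T/70T pair
base radii: r_b1 = 47.781531, r_b2 = 152.032144
tip radii: r_a1 = 55.860000, r_a2 = 167.580000
no profile shift: α' = α, a' = a
action lengths: √(r_a1²−r_b1²) = 28.935530, √(r_a2²−r_b2²) = 70.493145
base pitch p_b = π·m·cos α = 13.646373
CR = (28.935530 + 70.493145 − 214.130000·sin 21.07000°)/13.646373 = 1.644918
contact ratio ≈ 1.6449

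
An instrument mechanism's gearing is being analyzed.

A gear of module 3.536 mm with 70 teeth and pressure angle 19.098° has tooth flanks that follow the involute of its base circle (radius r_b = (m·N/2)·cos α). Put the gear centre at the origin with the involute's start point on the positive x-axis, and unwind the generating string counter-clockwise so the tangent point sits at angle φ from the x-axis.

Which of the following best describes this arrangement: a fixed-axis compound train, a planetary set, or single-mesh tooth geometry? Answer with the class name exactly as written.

recognized (one wheel, involute flank): single-mesh tooth geometry, m = 3.536, N = 70
classification: single-mesh tooth geometry

single-mesh tooth geometry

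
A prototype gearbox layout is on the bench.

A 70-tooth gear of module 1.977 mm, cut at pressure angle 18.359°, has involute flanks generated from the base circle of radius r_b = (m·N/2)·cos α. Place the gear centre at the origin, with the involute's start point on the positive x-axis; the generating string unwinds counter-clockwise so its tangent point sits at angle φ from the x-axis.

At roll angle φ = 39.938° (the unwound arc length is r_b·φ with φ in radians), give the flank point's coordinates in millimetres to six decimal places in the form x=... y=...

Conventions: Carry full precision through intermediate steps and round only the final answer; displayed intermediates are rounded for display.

topology: single-mesh involute geometry — m = 1.977, N = 70
pitch radius r_p = m·N/2 = 1.977·70/2 = 69.195000
base radius r_b = r_p·cos α = 69.195000·cos 18.359° = 65.673088
roll angle φ = 39.938° = 0.69704960 rad
x = r_b·(cos φ + φ·sin φ) = 79.741336
y = r_b·(sin φ − φ·cos φ) = 7.060040

x=79.741336 y=7.060040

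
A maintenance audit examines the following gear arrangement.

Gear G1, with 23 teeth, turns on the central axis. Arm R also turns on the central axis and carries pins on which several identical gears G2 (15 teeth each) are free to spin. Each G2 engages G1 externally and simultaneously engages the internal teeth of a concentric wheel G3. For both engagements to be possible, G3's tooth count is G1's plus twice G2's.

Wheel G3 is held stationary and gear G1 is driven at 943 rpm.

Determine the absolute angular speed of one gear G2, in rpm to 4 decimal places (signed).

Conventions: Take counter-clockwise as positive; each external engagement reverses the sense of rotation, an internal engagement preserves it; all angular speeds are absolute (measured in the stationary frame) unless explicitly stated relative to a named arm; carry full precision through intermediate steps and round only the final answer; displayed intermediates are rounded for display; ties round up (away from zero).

class = planetary set [G3 = 23+2·15 = 53; Willis about the carrier]
normalise by the input: solve with ω_sun = 1, then scale by 943 rpm
ring teeth: 23 + 2·15 = 53
23(ω_sun−ω_arm) = −53(ω_ring−ω_arm),  ω_ring = 0, ω_sun = 1
23(1−ω_arm) = −53(0−ω_arm)  ⇒  76·ω_arm = 23  ⇒  ω_arm = 23/76
sun–planet mesh: 23·(1−23/76) = −15·(ω_p−ω_arm)  ⇒  ω_p−ω_arm = -1219/1140
ω_p = 23/76 − 1219/1140 = -23/30
scale: ω_p = -23/30 × 943 rpm = -722.9667 rpm

-722.9667 rpm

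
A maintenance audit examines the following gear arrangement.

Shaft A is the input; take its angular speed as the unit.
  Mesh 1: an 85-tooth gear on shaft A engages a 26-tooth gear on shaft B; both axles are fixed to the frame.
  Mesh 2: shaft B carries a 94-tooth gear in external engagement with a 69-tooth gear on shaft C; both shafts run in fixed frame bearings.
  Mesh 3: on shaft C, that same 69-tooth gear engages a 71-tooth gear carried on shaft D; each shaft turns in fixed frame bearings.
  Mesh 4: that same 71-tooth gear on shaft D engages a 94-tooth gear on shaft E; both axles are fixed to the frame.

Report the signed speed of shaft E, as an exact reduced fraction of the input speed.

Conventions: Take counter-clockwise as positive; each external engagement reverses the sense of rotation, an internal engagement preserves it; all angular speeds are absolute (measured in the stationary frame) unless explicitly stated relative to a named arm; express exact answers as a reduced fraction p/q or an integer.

4-mesh fixed-axis compound train (all bearings frame-fixed)
mesh 1 [85T→26T]: |ω|/ω_in = 1×85/26 = 85/26, sense flips to −
mesh 2 [94T→69T]: |ω|/ω_in = (85/26)×94/69 = 3995/897, sense flips to +
mesh 3 [69T→71T]: |ω|/ω_in = (3995/897)×69/71 = 3995/923, sense flips to −
mesh 4 [71T→94T]: |ω|/ω_in = (3995/923)×71/94 = 85/26, sense flips to +
signed output speed (× input speed) = 85/26

85/26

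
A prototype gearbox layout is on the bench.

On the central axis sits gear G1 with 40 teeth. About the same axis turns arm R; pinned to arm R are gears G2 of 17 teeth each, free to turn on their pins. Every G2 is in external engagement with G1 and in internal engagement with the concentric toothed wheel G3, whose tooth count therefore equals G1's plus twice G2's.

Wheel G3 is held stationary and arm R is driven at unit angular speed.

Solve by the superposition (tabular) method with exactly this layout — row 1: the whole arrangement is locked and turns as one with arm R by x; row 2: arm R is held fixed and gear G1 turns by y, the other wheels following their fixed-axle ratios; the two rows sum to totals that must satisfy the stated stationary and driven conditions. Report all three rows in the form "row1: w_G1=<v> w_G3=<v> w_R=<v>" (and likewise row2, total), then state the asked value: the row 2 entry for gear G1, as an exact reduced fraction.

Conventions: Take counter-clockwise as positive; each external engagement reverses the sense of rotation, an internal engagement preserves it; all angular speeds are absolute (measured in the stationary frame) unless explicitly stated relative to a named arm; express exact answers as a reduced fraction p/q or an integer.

row1: w_G1=1 w_G3=1 w_R=1
row2: w_G1=37/20 w_G3=-1 w_R=0
total: w_G1=57/20 w_G3=0 w_R=1
asked value: 37/20

recognized (axles ride arm R): planetary set, 40/17/74 teeth
superposition row 1 [locked train]: every member turns x
row 2 — arm fixed, fixed-axis ratios: sun y, ring −(40/74)·y, arm 0
boundary: total ω_ring = x − (40/74)·y = 0 and total ω_arm = x = 1  ⇒  y = 37/20, x = 1
row 2 ring = −(40/74)·37/20 = -1
totals (row 1 + row 2): sun 1 + 37/20 = 57/20, ring 1 + (-1) = 0, arm 1 + 0 = 1
asked cell (row2, sun) = 37/20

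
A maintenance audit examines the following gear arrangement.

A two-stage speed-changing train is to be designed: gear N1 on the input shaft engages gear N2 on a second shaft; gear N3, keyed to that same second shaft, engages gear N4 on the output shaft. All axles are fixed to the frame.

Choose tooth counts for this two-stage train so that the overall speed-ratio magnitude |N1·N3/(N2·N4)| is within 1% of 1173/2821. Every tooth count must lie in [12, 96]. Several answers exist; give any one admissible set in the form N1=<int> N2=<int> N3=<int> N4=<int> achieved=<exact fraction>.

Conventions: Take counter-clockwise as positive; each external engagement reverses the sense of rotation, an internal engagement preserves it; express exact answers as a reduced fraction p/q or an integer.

N1=17 N2=31 N3=69 N4=91 achieved=1173/2821

topology: fixed-axis compound train — 2 stages, target 1173/2821
target = 1173/2821 in lowest terms: an exact hit needs N1·N3 = k·1173 and N2·N4 = k·2821 for one integer k, every count in [12, 96]; additionally prefer no 1:1 stage (N1 ≠ N2, N3 ≠ N4)
k = 1: N1·N3 = 1173 = 17·69, N2·N4 = 2821 = 31·91
achieved = 17·69/(31·91) = 1173/2821; |achieved − target| = 0 ≤ 1173/282100 ✓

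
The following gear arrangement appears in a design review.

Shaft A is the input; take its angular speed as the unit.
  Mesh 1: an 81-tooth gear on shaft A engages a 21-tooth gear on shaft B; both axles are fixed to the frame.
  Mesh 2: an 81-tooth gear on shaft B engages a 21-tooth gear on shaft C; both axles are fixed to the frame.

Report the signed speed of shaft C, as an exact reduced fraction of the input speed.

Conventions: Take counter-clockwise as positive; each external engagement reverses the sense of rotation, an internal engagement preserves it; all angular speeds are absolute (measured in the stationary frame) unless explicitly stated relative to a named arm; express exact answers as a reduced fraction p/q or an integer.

729/49

2-mesh fixed-axis compound train (all bearings frame-fixed)
mesh 1 [81T→21T]: |ω|/ω_in = 1×81/21 = 27/7, sense flips to −
mesh 2 [81T→21T]: |ω|/ω_in = (27/7)×81/21 = 729/49, sense flips to +
signed output speed (× input speed) = 729/49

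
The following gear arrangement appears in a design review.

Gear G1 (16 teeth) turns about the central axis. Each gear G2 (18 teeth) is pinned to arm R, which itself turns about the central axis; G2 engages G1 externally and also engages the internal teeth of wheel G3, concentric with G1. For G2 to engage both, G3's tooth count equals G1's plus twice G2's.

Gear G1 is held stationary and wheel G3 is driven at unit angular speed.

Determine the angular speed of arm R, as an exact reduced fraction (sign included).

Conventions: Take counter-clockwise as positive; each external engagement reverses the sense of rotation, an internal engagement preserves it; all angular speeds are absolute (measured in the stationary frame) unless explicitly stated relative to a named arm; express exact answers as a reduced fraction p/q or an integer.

topology: planetary set — G1 16T / G2 18T / G3 52T, arm = carrier (Willis)
ring teeth: 16 + 2·18 = 52
16(ω_sun−ω_arm) = −52(ω_ring−ω_arm),  ω_sun = 0, ω_ring = 1
16(0−ω_arm) = −52(1−ω_arm)  ⇒  68·ω_arm = 52  ⇒  ω_arm = 13/17
exact speed ratio = 13/17

13/17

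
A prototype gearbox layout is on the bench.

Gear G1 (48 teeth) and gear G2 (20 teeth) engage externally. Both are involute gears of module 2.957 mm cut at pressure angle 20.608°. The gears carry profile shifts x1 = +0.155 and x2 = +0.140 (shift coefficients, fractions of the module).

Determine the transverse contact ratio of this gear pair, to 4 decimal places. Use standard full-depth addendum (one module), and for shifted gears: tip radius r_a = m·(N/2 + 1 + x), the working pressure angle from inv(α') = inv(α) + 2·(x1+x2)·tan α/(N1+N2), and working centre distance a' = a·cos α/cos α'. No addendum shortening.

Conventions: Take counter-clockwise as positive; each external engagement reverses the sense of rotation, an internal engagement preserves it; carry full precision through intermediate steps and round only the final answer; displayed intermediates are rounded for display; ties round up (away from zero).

single-mesh involute tooth geometry (48T engaging 20T at module 2.957)
base radii: r_b1 = 66.426786, r_b2 = 27.677828
tip radii: r_a1 = 74.383335, r_a2 = 32.940980
inv(α') = inv(20.608°) + 2·(+0.155+0.140)·tan α/(48+20) = 0.01961985  ⇒  α' = 21.84651°
a' = a·cos α / cos α' = 100.5380·cos 20.608°/cos 21.84651° = 101.385724
action lengths: √(r_a1²−r_b1²) = 33.471818, √(r_a2²−r_b2²) = 17.861860
base pitch p_b = π·m·cos α = 8.695246
CR = (33.471818 + 17.861860 − 101.385724·sin 21.84651°)/8.695246 = 1.564749
contact ratio ≈ 1.5647

1.5647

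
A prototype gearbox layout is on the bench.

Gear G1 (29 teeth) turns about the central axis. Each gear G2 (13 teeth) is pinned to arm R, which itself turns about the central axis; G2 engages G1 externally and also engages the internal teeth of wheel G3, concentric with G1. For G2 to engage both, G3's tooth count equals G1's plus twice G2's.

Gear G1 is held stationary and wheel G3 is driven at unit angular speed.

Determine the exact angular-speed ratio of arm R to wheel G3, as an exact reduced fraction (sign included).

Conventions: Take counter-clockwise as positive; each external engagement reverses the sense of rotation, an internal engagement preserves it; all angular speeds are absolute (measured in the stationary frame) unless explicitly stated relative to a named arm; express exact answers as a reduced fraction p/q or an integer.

55/84

topology: planetary set — G1 29T / G2 13T / G3 55T, arm = carrier (Willis)
ring teeth: 29 + 2·13 = 55
29(ω_sun−ω_arm) = −55(ω_ring−ω_arm),  ω_sun = 0, ω_ring = 1
29(0−ω_arm) = −55(1−ω_arm)  ⇒  84·ω_arm = 55  ⇒  ω_arm = 55/84
ω_out/ω_in = 55/84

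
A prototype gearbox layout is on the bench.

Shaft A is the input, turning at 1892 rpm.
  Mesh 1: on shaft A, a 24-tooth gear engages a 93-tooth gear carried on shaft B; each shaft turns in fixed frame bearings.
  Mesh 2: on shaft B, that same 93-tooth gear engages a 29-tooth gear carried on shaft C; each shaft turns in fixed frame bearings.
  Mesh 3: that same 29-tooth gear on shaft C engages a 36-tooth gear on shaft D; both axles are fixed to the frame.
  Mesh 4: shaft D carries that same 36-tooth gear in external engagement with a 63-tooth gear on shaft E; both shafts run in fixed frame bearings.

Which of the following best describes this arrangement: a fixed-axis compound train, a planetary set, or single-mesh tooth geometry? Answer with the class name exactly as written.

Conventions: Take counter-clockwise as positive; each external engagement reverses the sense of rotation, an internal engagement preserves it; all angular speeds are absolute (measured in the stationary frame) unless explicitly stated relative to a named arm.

recognized (5 fixed axles, 4 meshes): fixed-axis compound train
classification: fixed-axis compound train

fixed-axis compound train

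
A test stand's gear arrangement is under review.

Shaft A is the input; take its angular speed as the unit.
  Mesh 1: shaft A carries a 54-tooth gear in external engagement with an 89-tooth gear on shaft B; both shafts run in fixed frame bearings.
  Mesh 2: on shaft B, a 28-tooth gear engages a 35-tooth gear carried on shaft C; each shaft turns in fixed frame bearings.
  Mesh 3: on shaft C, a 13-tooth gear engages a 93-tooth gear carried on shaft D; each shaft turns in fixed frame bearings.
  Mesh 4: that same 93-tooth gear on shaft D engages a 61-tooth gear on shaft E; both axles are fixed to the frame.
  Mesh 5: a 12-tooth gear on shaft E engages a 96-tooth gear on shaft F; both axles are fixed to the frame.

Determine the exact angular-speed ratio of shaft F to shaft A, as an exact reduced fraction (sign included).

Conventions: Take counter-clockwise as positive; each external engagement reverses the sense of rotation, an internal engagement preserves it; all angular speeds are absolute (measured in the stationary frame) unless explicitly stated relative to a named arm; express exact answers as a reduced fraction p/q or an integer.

class = fixed-axis compound train [5 meshes; 5 ratios multiply, 5 sense flips]
mesh 1 [54T→89T]: running ratio 54/89, sense −
mesh 2 [28T→35T]: running ratio 216/445, sense +
mesh 3 [13T→93T]: running ratio 936/13795, sense −
mesh 4 [93T→61T]: running ratio 2808/27145, sense +
mesh 5 [12T→96T]: running ratio 351/27145, sense −
ω_out/ω_in = -351/27145

-351/27145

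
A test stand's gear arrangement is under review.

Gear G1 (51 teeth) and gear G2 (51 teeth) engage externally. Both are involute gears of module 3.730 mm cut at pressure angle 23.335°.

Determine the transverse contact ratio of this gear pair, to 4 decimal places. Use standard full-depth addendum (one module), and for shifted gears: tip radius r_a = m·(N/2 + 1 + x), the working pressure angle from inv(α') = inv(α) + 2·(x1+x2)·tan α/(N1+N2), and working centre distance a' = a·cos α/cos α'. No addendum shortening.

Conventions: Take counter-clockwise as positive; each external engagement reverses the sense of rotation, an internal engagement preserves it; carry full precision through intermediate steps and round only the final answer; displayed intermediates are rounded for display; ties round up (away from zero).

1.6016

class = single-mesh tooth geometry [involute pair 51T × 51T, m = 3.730]
base radii: r_b1 = 87.335029, r_b2 = 87.335029
tip radii: r_a1 = 98.845000, r_a2 = 98.845000
no profile shift: α' = α, a' = a
action lengths: √(r_a1²−r_b1²) = 46.291756, √(r_a2²−r_b2²) = 46.291756
base pitch p_b = π·m·cos α = 10.759650
CR = (46.291756 + 46.291756 − 190.230000·sin 23.33500°)/10.759650 = 1.601556
contact ratio ≈ 1.6016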